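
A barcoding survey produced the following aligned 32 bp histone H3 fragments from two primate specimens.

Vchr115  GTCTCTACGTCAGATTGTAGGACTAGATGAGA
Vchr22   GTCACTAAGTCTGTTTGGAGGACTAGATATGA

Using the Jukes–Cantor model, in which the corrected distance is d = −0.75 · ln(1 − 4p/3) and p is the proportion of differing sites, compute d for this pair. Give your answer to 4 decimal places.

Differing sites — 4:T/A; 8:C/A; 12:A/T; 14:A/T; 18:T/G; 29:G/A; 30:A/T.
p = 7/32 = 0.218750.
d = −0.75 · ln(1 − (4/3)·0.218750) = −0.75 · ln(0.708333) = −0.75 · (-0.344841) = 0.2586.

0.2586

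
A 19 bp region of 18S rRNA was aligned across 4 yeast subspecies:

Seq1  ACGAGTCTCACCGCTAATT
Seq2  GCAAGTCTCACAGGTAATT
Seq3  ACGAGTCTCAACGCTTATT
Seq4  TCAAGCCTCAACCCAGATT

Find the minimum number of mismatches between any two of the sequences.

2

Pairwise Hamming distances:
  Seq1 vs Seq2: 4
  Seq1 vs Seq3: 2
  Seq1 vs Seq4: 7
  Seq2 vs Seq3: 6
  Seq2 vs Seq4: 8
  Seq3 vs Seq4: 6
The smallest is 2, between Seq1 and Seq3.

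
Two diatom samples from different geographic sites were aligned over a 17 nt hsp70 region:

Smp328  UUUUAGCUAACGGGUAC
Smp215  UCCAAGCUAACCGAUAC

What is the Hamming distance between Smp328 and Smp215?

5

The sequences differ at positions 2 (U/C), 3 (U/C), 4 (U/A), 12 (G/C), 14 (G/A).
That gives 5 mismatches out of 17 aligned sites, so the Hamming distance is 5.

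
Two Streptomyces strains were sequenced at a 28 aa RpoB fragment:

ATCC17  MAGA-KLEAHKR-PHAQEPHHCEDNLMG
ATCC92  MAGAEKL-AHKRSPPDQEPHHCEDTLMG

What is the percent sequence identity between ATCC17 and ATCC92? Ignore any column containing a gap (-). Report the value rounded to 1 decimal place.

Excluding the 3 gap columns leaves 25 comparable sites.
Differing sites — 15:H/P; 16:A/D; 25:N/T.
22 of the 25 comparable sites match, so the percent identity is 22/25 × 100 = 88.0%.

88.0%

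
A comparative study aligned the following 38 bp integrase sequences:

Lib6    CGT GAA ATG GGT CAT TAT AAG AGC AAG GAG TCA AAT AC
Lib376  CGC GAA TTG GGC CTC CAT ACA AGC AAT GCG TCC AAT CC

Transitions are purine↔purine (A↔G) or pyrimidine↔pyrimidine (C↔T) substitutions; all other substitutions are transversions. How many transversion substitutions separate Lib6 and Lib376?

7

Differing sites — 3:T/C (Ti); 7:A/T (Tv); 12:T/C (Ti); 14:A/T (Tv); 15:T/C (Ti); 16:T/C (Ti); 20:A/C (Tv); 21:G/A (Ti); 27:G/T (Tv); 29:A/C (Tv); 33:A/C (Tv); 37:A/C (Tv).
Of the 12 differences, 5 transitions and 7 transversions, so the answer is 7.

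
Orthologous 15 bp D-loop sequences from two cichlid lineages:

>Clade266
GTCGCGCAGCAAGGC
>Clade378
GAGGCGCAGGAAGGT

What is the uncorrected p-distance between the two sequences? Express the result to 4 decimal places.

0.2667

Differing sites — 2:T/A; 3:C/G; 10:C/G; 15:C/T.
There are 4 differences over 15 sites, so p = 4/15 = 0.2667.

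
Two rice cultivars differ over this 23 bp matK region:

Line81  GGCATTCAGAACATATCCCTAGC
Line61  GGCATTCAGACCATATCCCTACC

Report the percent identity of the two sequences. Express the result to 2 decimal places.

Mismatches occur at site 11 (A→C), site 22 (G→C).
21 of the 23 sites match, so the percent identity is 21/23 × 100 = 91.30%.

91.30%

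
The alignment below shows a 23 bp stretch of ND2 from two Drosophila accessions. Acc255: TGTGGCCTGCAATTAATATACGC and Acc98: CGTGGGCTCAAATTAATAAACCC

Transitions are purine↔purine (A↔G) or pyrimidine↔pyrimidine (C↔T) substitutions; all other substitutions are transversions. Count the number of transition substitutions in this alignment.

Mismatches occur at site 1 (T/C, transition), site 6 (C/G, transversion), site 9 (G/C, transversion), site 10 (C/A, transversion), site 19 (T/A, transversion), site 22 (G/C, transversion).
Of the 6 differences, 1 transition and 5 transversions, so the answer is 1.

1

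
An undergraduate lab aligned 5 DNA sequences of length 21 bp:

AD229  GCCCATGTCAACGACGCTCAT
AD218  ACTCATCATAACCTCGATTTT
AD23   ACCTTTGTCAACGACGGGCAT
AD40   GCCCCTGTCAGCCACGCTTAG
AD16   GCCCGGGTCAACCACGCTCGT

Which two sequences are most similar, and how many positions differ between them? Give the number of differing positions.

Pairwise Hamming distances:
  AD229 vs AD218: 10
  AD229 vs AD23: 5
  AD229 vs AD40: 5
  AD229 vs AD16: 4
  AD218 vs AD23: 12
  AD218 vs AD40: 11
  AD218 vs AD16: 11
  AD23 vs AD40: 9
  AD23 vs AD16: 8
  AD40 vs AD16: 6
The smallest is 4, between AD229 and AD16.

4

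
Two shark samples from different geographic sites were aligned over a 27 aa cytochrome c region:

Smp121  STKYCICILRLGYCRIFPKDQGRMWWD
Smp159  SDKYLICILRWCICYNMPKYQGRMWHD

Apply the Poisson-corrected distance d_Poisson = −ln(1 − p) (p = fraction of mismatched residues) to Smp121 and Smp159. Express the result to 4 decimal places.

0.4626

Differing sites — 2:T/D; 5:C/L; 11:L/W; 12:G/C; 13:Y/I; 15:R/Y; 16:I/N; 17:F/M; 20:D/Y; 26:W/H.
p = 10/27 = 0.370370.
d = −ln(1 − 0.370370) = −ln(0.629630) = 0.4626.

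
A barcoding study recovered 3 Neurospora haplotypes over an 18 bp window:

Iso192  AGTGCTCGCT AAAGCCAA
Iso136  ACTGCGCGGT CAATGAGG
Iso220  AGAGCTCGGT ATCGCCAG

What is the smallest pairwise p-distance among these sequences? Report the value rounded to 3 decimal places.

Pairwise Hamming distances:
  Iso192 vs Iso136: 9
  Iso192 vs Iso220: 5
  Iso136 vs Iso220: 10
The smallest is 5 mismatches, between Iso192 and Iso220; p = 5/18 = 0.278.

0.278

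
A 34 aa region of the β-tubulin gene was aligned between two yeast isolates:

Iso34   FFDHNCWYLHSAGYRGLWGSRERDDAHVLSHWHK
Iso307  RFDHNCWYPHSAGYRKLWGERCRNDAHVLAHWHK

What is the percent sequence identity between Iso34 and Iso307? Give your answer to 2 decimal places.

79.41%

Differing sites — 1:F/R; 9:L/P; 16:G/K; 20:S/E; 22:E/C; 24:D/N; 30:S/A.
27 of the 34 sites match, so the percent identity is 27/34 × 100 = 79.41%.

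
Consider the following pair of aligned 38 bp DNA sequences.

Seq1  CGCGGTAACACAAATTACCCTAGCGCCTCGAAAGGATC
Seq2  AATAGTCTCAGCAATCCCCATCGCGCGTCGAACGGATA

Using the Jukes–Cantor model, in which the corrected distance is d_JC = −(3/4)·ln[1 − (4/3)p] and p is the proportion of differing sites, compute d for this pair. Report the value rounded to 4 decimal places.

Mismatches occur at site 1 (C↔A), site 2 (G↔A), site 3 (C↔T), site 4 (G↔A), site 7 (A↔C), site 8 (A↔T), site 11 (C↔G), site 12 (A↔C), site 16 (T↔C), site 17 (A↔C), site 20 (C↔A), site 22 (A↔C), site 27 (C↔G), site 33 (A↔C), site 38 (C↔A).
p = 15/38 = 0.394737.
d = −0.75 · ln(1 − (4/3)·0.394737) = −0.75 · ln(0.473684) = −0.75 · (-0.747215) = 0.5604.

0.5604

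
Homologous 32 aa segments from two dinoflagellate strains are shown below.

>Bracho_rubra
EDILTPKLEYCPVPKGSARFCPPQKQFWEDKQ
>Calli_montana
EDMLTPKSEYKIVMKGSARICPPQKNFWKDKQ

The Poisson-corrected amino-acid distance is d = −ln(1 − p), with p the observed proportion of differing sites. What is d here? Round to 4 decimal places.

Mismatches occur at site 3 (I/M), site 8 (L/S), site 11 (C/K), site 12 (P/I), site 14 (P/M), site 20 (F/I), site 26 (Q/N), site 29 (E/K).
p = 8/32 = 0.250000.
d = −ln(1 − 0.250000) = −ln(0.750000) = 0.2877.

0.2877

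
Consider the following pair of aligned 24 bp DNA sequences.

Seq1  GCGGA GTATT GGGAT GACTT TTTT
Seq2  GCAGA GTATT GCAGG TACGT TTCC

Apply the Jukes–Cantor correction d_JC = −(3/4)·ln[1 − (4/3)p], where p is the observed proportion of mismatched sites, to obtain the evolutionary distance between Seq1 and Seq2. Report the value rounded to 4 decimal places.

Mismatches occur at site 3 (G→A), site 12 (G→C), site 13 (G→A), site 14 (A→G), site 15 (T→G), site 16 (G→T), site 19 (T→G), site 23 (T→C), site 24 (T→C).
p = 9/24 = 0.375000.
d = −0.75 · ln(1 − (4/3)·0.375000) = −0.75 · ln(0.500000) = −0.75 · (-0.693147) = 0.5199.

0.5199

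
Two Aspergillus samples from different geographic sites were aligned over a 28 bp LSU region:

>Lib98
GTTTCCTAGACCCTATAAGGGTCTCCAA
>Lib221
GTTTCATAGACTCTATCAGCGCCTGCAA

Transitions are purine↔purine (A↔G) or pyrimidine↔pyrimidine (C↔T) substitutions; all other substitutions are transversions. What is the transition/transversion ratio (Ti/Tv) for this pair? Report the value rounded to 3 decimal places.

0.500

The sequences differ at positions 6 (C/A, transversion), 12 (C/T, transition), 17 (A/C, transversion), 20 (G/C, transversion), 22 (T/C, transition), 25 (C/G, transversion).
Of the 6 differences, 2 transitions and 4 transversions, so Ti/Tv = 2/4 = 0.500.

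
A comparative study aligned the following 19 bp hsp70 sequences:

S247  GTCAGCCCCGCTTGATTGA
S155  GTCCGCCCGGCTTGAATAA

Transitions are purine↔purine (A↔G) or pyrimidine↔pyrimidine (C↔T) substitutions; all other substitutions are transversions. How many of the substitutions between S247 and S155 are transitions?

Mismatches occur at site 4 (A→C, transversion), site 9 (C→G, transversion), site 16 (T→A, transversion), site 18 (G→A, transition).
Of the 4 differences, 1 transition and 3 transversions, so the answer is 1.

1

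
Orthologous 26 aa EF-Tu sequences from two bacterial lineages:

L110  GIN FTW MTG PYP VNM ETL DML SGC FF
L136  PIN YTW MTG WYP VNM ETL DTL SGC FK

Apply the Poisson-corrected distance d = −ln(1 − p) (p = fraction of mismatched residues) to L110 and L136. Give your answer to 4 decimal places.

0.2136

The sequences differ at positions 1 (G/P), 4 (F/Y), 10 (P/W), 20 (M/T), 26 (F/K).
p = 5/26 = 0.192308.
d = −ln(1 − 0.192308) = −ln(0.807692) = 0.2136.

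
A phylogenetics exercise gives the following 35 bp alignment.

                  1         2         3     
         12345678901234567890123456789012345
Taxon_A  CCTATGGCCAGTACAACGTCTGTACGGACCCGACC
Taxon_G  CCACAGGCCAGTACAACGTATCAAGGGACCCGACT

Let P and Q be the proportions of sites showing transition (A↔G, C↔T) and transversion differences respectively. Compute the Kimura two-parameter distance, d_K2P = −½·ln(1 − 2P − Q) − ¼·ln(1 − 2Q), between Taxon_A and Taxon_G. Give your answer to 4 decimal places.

Mismatches occur at site 3 (T→A, transversion), site 4 (A→C, transversion), site 5 (T→A, transversion), site 20 (C→A, transversion), site 22 (G→C, transversion), site 23 (T→A, transversion), site 25 (C→G, transversion), site 35 (C→T, transition).
Of the 8 differences, 1 transition and 7 transversions over 35 sites: P = 1/35 = 0.028571, Q = 7/35 = 0.200000.
d = −0.5·ln(0.742858) − 0.25·ln(0.600000) = −0.5·(-0.297250) − 0.25·(-0.510826) = 0.2763.

0.2763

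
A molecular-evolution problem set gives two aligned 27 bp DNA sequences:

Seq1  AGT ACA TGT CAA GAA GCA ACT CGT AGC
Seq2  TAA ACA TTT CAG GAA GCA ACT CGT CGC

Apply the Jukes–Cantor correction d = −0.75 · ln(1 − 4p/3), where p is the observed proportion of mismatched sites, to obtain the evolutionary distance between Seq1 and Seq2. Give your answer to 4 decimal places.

The sequences differ at positions 1 (A/T), 2 (G/A), 3 (T/A), 8 (G/T), 12 (A/G), 25 (A/C).
p = 6/27 = 0.222222.
d = −0.75 · ln(1 − (4/3)·0.222222) = −0.75 · ln(0.703704) = −0.75 · (-0.351397) = 0.2635.

0.2635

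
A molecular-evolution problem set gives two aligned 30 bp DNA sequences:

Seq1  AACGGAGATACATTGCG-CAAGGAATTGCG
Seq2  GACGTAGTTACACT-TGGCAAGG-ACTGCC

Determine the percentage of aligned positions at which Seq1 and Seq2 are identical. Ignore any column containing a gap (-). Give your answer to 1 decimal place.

Excluding the 3 gap columns leaves 27 comparable sites.
The sequences differ at positions 1 (A/G), 5 (G/T), 8 (A/T), 13 (T/C), 16 (C/T), 26 (T/C), 30 (G/C).
20 of the 27 comparable sites match, so the percent identity is 20/27 × 100 = 74.1%.

74.1%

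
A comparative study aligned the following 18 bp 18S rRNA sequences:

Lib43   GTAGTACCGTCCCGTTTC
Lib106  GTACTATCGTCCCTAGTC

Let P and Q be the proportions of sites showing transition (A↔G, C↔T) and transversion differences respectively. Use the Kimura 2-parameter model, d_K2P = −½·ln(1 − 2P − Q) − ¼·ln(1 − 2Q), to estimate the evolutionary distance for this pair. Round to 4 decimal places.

Mismatches occur at site 4 (G→C, transversion), site 7 (C→T, transition), site 14 (G→T, transversion), site 15 (T→A, transversion), site 16 (T→G, transversion).
Of the 5 differences, 1 transition and 4 transversions over 18 sites: P = 1/18 = 0.055556, Q = 4/18 = 0.222222.
d = −0.5·ln(0.666666) − 0.25·ln(0.555556) = −0.5·(-0.405466) − 0.25·(-0.587786) = 0.3497.

0.3497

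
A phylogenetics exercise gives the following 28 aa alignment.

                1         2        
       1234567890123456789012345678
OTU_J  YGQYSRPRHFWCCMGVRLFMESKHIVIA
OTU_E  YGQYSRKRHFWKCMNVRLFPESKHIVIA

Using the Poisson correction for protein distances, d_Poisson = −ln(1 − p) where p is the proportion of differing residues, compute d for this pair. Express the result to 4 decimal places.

0.1542

Differing sites — 7:P/K; 12:C/K; 15:G/N; 20:M/P.
p = 4/28 = 0.142857.
d = −ln(1 − 0.142857) = −ln(0.857143) = 0.1542.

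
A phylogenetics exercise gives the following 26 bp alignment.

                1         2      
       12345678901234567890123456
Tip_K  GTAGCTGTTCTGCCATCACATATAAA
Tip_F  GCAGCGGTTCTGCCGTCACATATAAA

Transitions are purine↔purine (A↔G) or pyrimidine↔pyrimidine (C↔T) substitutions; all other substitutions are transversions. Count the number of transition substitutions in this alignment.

Mismatches occur at site 2 (T↔C, transition), site 6 (T↔G, transversion), site 15 (A↔G, transition).
Of the 3 differences, 2 transitions and 1 transversion, so the answer is 2.

2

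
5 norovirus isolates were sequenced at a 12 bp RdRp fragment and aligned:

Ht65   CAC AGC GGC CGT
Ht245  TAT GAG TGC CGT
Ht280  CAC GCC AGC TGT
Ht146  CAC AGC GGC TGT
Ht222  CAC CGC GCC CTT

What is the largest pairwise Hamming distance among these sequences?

8

Pairwise Hamming distances:
  Ht65 vs Ht245: 6
  Ht65 vs Ht280: 4
  Ht65 vs Ht146: 1
  Ht65 vs Ht222: 3
  Ht245 vs Ht280: 6
  Ht245 vs Ht146: 7
  Ht245 vs Ht222: 8
  Ht280 vs Ht146: 3
  Ht280 vs Ht222: 6
  Ht146 vs Ht222: 4
The largest is 8, between Ht245 and Ht222.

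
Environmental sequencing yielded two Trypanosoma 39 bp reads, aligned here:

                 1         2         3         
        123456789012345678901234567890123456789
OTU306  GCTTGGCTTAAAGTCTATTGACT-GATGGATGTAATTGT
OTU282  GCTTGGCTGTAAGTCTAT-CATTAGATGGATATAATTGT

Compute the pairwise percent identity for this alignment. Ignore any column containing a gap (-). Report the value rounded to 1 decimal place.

Excluding the 2 gap columns leaves 37 comparable sites.
Differing sites — 9:T/G; 10:A/T; 20:G/C; 22:C/T; 32:G/A.
32 of the 37 comparable sites match, so the percent identity is 32/37 × 100 = 86.5%.

86.5%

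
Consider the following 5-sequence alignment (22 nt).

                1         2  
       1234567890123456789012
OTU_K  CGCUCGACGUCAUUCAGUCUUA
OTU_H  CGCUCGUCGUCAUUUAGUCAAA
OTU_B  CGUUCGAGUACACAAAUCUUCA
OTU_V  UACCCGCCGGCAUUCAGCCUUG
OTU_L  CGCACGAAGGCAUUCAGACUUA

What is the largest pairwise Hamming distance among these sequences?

Pairwise Hamming distances:
  OTU_K vs OTU_H: 4
  OTU_K vs OTU_B: 11
  OTU_K vs OTU_V: 7
  OTU_K vs OTU_L: 4
  OTU_H vs OTU_B: 13
  OTU_H vs OTU_V: 10
  OTU_H vs OTU_L: 8
  OTU_B vs OTU_V: 15
  OTU_B vs OTU_L: 12
  OTU_V vs OTU_L: 7
The largest is 15, between OTU_B and OTU_V.

15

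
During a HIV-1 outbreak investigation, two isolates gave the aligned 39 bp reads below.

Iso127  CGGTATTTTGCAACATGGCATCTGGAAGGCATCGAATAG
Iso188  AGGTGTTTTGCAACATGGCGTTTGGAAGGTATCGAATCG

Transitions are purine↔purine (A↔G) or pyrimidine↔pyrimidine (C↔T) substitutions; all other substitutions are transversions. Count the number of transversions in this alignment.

2

Mismatches occur at site 1 (C/A, transversion), site 5 (A/G, transition), site 20 (A/G, transition), site 22 (C/T, transition), site 30 (C/T, transition), site 38 (A/C, transversion).
Of the 6 differences, 4 transitions and 2 transversions, so the answer is 2.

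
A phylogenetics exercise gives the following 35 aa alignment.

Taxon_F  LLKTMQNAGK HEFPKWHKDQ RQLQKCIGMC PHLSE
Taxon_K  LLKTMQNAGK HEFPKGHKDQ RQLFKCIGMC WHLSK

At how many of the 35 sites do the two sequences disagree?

4

The sequences differ at positions 16 (W/G), 24 (Q/F), 31 (P/W), 35 (E/K).
That gives 4 mismatches out of 35 aligned sites, so the Hamming distance is 4.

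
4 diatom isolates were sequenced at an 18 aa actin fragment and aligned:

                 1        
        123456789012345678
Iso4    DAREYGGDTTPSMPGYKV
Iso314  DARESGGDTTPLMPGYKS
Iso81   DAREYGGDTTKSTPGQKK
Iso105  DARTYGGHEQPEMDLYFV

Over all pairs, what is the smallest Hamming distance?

3

Pairwise Hamming distances:
  Iso4 vs Iso314: 3
  Iso4 vs Iso81: 4
  Iso4 vs Iso105: 8
  Iso314 vs Iso81: 6
  Iso314 vs Iso105: 10
  Iso81 vs Iso105: 12
The smallest is 3, between Iso4 and Iso314.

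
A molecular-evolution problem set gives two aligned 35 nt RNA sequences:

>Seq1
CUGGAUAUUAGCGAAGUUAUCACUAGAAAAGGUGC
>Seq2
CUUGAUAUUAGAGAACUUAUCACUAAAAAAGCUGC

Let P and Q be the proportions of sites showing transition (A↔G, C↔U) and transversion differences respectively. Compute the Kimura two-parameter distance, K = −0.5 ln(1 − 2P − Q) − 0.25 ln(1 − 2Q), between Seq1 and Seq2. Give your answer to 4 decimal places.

Mismatches occur at site 3 (G↔U, transversion), site 12 (C↔A, transversion), site 16 (G↔C, transversion), site 26 (G↔A, transition), site 32 (G↔C, transversion).
Of the 5 differences, 1 transition and 4 transversions over 35 sites: P = 1/35 = 0.028571, Q = 4/35 = 0.114286.
d = −0.5·ln(0.828572) − 0.25·ln(0.771428) = −0.5·(-0.188052) − 0.25·(-0.259512) = 0.1589.

0.1589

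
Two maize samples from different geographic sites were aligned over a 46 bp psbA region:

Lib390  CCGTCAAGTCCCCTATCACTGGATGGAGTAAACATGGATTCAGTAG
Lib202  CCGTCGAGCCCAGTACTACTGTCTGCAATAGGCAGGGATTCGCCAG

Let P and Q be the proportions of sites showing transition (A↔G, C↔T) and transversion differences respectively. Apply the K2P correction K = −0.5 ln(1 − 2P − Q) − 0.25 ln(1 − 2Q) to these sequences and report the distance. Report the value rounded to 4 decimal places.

0.4828

Differing sites — 6:A/G (Ti); 9:T/C (Ti); 12:C/A (Tv); 13:C/G (Tv); 16:T/C (Ti); 17:C/T (Ti); 22:G/T (Tv); 23:A/C (Tv); 26:G/C (Tv); 28:G/A (Ti); 31:A/G (Ti); 32:A/G (Ti); 35:T/G (Tv); 42:A/G (Ti); 43:G/C (Tv); 44:T/C (Ti).
Of the 16 differences, 9 transitions and 7 transversions over 46 sites: P = 9/46 = 0.195652, Q = 7/46 = 0.152174.
d = −0.5·ln(0.456522) − 0.25·ln(0.695652) = −0.5·(-0.784118) − 0.25·(-0.362906) = 0.4828.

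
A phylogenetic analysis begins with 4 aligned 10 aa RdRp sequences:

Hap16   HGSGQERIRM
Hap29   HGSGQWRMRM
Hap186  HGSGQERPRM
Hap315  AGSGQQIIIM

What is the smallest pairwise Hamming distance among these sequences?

Pairwise Hamming distances:
  Hap16 vs Hap29: 2
  Hap16 vs Hap186: 1
  Hap16 vs Hap315: 4
  Hap29 vs Hap186: 2
  Hap29 vs Hap315: 5
  Hap186 vs Hap315: 5
The smallest is 1, between Hap16 and Hap186.

1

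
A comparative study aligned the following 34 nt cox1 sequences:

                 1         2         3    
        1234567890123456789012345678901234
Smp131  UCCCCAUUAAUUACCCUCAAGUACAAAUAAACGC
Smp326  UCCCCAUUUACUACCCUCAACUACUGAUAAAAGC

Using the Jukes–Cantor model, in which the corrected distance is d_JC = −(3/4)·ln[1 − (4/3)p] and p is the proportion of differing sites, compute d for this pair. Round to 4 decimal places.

The sequences differ at positions 9 (A/U), 11 (U/C), 21 (G/C), 25 (A/U), 26 (A/G), 32 (C/A).
p = 6/34 = 0.176471.
d = −0.75 · ln(1 − (4/3)·0.176471) = −0.75 · ln(0.764705) = −0.75 · (-0.268265) = 0.2012.

0.2012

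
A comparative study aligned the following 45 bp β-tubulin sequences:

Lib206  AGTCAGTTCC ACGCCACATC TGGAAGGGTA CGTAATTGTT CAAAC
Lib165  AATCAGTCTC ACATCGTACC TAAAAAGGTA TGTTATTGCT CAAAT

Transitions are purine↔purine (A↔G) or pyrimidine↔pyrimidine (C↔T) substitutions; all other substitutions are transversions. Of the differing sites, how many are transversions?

1

The sequences differ at positions 2 (G/A, transition), 8 (T/C, transition), 9 (C/T, transition), 13 (G/A, transition), 14 (C/T, transition), 16 (A/G, transition), 17 (C/T, transition), 19 (T/C, transition), 22 (G/A, transition), 23 (G/A, transition), 26 (G/A, transition), 31 (C/T, transition), 34 (A/T, transversion), 39 (T/C, transition), 45 (C/T, transition).
Of the 15 differences, 14 transitions and 1 transversion, so the answer is 1.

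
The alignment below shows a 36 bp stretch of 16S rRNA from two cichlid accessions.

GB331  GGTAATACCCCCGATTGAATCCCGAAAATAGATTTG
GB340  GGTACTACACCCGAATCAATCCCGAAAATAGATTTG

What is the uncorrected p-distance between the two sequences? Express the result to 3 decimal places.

The sequences differ at positions 5 (A/C), 9 (C/A), 15 (T/A), 17 (G/C).
There are 4 differences over 36 sites, so p = 4/36 = 0.111.

0.111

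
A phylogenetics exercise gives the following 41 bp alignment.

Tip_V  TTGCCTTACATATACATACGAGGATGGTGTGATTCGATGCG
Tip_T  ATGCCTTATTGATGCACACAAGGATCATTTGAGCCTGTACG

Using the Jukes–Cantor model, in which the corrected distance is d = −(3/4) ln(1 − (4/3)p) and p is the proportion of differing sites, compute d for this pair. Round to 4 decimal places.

Differing sites — 1:T/A; 9:C/T; 10:A/T; 11:T/G; 14:A/G; 17:T/C; 20:G/A; 26:G/C; 27:G/A; 29:G/T; 33:T/G; 34:T/C; 36:G/T; 37:A/G; 39:G/A.
p = 15/41 = 0.365854.
d = −0.75 · ln(1 − (4/3)·0.365854) = −0.75 · ln(0.512195) = −0.75 · (-0.669050) = 0.5018.

0.5018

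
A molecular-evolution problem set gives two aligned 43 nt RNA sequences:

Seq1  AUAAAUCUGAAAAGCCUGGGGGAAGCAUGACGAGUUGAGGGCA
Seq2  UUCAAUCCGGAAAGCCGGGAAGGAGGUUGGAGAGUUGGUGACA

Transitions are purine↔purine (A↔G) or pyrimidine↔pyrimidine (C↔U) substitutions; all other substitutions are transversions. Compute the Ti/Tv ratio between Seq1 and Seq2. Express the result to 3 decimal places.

1.143

Mismatches occur at site 1 (A/U, transversion), site 3 (A/C, transversion), site 8 (U/C, transition), site 10 (A/G, transition), site 17 (U/G, transversion), site 20 (G/A, transition), site 21 (G/A, transition), site 23 (A/G, transition), site 26 (C/G, transversion), site 27 (A/U, transversion), site 30 (A/G, transition), site 31 (C/A, transversion), site 38 (A/G, transition), site 39 (G/U, transversion), site 41 (G/A, transition).
Of the 15 differences, 8 transitions and 7 transversions, so Ti/Tv = 8/7 = 1.143.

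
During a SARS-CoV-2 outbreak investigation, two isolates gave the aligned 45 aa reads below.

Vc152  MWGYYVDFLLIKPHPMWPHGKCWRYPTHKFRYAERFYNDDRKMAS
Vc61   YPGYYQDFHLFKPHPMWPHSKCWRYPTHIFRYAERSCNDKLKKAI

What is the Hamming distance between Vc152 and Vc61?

Differing sites — 1:M/Y; 2:W/P; 6:V/Q; 9:L/H; 11:I/F; 20:G/S; 29:K/I; 36:F/S; 37:Y/C; 40:D/K; 41:R/L; 43:M/K; 45:S/I.
That gives 13 mismatches out of 45 aligned sites, so the Hamming distance is 13.

13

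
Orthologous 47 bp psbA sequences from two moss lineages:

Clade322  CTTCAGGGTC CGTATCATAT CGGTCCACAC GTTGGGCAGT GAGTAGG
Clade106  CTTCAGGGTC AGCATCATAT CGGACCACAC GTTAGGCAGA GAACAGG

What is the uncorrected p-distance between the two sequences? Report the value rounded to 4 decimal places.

Differing sites — 11:C/A; 13:T/C; 24:T/A; 34:G/A; 40:T/A; 43:G/A; 44:T/C.
There are 7 differences over 47 sites, so p = 7/47 = 0.1489.

0.1489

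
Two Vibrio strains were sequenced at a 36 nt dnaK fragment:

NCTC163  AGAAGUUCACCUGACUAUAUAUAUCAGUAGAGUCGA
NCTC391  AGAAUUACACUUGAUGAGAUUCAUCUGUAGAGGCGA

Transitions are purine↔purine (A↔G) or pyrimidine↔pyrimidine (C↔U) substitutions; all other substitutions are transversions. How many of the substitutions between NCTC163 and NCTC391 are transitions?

3

Differing sites — 5:G/U (Tv); 7:U/A (Tv); 11:C/U (Ti); 15:C/U (Ti); 16:U/G (Tv); 18:U/G (Tv); 21:A/U (Tv); 22:U/C (Ti); 26:A/U (Tv); 33:U/G (Tv).
Of the 10 differences, 3 transitions and 7 transversions, so the answer is 3.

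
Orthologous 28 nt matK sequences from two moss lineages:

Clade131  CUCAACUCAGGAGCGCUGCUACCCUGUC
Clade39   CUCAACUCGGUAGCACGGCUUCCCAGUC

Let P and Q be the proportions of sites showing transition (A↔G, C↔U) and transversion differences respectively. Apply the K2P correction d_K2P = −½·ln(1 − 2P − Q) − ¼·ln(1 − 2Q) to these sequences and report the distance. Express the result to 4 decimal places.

0.2524

Differing sites — 9:A/G (Ti); 11:G/U (Tv); 15:G/A (Ti); 17:U/G (Tv); 21:A/U (Tv); 25:U/A (Tv).
Of the 6 differences, 2 transitions and 4 transversions over 28 sites: P = 2/28 = 0.071429, Q = 4/28 = 0.142857.
d = −0.5·ln(0.714285) − 0.25·ln(0.714286) = −0.5·(-0.336473) − 0.25·(-0.336472) = 0.2524.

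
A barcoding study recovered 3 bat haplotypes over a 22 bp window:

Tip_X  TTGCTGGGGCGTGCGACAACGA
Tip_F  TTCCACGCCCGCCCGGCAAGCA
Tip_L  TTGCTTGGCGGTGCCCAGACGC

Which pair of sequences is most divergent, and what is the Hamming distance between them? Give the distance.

Pairwise Hamming distances:
  Tip_X vs Tip_F: 10
  Tip_X vs Tip_L: 8
  Tip_F vs Tip_L: 14
The largest is 14, between Tip_F and Tip_L.

14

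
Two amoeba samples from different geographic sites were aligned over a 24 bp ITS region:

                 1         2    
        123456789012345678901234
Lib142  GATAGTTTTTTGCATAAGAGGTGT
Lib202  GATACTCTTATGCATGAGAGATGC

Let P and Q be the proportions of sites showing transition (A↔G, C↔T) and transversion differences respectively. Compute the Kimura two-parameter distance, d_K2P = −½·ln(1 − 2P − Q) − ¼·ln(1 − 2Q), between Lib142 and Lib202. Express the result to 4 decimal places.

Differing sites — 5:G/C (Tv); 7:T/C (Ti); 10:T/A (Tv); 16:A/G (Ti); 21:G/A (Ti); 24:T/C (Ti).
Of the 6 differences, 4 transitions and 2 transversions over 24 sites: P = 4/24 = 0.166667, Q = 2/24 = 0.083333.
d = −0.5·ln(0.583333) − 0.25·ln(0.833334) = −0.5·(-0.538997) − 0.25·(-0.182321) = 0.3151.

0.3151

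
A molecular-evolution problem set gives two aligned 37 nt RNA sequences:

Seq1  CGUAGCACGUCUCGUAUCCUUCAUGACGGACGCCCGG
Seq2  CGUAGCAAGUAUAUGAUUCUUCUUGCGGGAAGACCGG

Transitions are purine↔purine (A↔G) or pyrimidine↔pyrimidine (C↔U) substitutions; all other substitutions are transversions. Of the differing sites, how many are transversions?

10

Differing sites — 8:C/A (Tv); 11:C/A (Tv); 13:C/A (Tv); 14:G/U (Tv); 15:U/G (Tv); 18:C/U (Ti); 23:A/U (Tv); 26:A/C (Tv); 27:C/G (Tv); 31:C/A (Tv); 33:C/A (Tv).
Of the 11 differences, 1 transition and 10 transversions, so the answer is 10.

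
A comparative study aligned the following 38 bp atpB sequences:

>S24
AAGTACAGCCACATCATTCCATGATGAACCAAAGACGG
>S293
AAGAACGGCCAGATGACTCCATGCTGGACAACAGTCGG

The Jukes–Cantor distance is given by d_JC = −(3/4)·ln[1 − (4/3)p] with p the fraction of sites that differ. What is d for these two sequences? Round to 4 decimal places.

Mismatches occur at site 4 (T→A), site 7 (A→G), site 12 (C→G), site 15 (C→G), site 17 (T→C), site 24 (A→C), site 27 (A→G), site 30 (C→A), site 32 (A→C), site 35 (A→T).
p = 10/38 = 0.263158.
d = −0.75 · ln(1 − (4/3)·0.263158) = −0.75 · ln(0.649123) = −0.75 · (-0.432133) = 0.3241.

0.3241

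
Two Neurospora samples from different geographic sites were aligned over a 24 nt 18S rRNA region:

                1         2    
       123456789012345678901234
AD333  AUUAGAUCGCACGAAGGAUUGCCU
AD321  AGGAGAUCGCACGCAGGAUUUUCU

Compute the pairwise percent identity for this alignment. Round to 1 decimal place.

Mismatches occur at site 2 (U↔G), site 3 (U↔G), site 14 (A↔C), site 21 (G↔U), site 22 (C↔U).
19 of the 24 sites match, so the percent identity is 19/24 × 100 = 79.2%.

79.2%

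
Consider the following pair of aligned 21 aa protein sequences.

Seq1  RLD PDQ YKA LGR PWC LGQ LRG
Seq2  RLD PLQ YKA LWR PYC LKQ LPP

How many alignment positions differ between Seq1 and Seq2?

The sequences differ at positions 5 (D/L), 11 (G/W), 14 (W/Y), 17 (G/K), 20 (R/P), 21 (G/P).
That gives 6 mismatches out of 21 aligned sites, so the Hamming distance is 6.

6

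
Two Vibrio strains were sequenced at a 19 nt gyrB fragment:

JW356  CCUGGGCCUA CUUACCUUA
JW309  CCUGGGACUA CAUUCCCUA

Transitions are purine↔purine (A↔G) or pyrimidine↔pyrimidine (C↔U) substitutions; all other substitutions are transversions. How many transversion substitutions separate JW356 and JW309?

Differing sites — 7:C/A (Tv); 12:U/A (Tv); 14:A/U (Tv); 17:U/C (Ti).
Of the 4 differences, 1 transition and 3 transversions, so the answer is 3.

3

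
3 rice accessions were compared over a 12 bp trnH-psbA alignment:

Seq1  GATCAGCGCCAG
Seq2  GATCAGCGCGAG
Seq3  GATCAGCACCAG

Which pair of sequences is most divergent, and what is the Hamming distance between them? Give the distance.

Pairwise Hamming distances:
  Seq1 vs Seq2: 1
  Seq1 vs Seq3: 1
  Seq2 vs Seq3: 2
The largest is 2, between Seq2 and Seq3.

2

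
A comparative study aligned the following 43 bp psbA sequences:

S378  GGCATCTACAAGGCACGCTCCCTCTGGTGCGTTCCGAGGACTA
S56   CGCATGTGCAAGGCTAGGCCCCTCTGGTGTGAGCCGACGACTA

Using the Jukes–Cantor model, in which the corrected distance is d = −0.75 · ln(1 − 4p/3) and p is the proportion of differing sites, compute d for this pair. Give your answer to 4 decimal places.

0.3129

Differing sites — 1:G/C; 6:C/G; 8:A/G; 15:A/T; 16:C/A; 18:C/G; 19:T/C; 30:C/T; 32:T/A; 33:T/G; 38:G/C.
p = 11/43 = 0.255814.
d = −0.75 · ln(1 − (4/3)·0.255814) = −0.75 · ln(0.658915) = −0.75 · (-0.417161) = 0.3129.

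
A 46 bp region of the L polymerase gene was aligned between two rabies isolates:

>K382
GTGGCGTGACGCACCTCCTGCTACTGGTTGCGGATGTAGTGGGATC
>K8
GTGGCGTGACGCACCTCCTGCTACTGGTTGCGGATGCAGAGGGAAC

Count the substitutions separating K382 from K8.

Differing sites — 37:T/C; 40:T/A; 45:T/A.
That gives 3 mismatches out of 46 aligned sites, so the Hamming distance is 3.

3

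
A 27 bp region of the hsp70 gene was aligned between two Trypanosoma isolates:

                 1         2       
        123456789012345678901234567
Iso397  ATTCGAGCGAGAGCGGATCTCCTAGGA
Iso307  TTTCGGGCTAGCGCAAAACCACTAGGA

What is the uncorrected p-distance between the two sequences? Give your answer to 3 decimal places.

0.333

The sequences differ at positions 1 (A/T), 6 (A/G), 9 (G/T), 12 (A/C), 15 (G/A), 16 (G/A), 18 (T/A), 20 (T/C), 21 (C/A).
There are 9 differences over 27 sites, so p = 9/27 = 0.333.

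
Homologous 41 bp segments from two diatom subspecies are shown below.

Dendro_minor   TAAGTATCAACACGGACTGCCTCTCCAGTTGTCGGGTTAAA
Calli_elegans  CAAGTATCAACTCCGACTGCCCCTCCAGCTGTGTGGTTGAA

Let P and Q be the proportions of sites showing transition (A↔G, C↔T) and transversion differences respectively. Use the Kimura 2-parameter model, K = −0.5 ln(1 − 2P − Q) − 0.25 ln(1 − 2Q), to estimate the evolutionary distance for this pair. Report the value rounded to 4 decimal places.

Differing sites — 1:T/C (Ti); 12:A/T (Tv); 14:G/C (Tv); 22:T/C (Ti); 29:T/C (Ti); 33:C/G (Tv); 34:G/T (Tv); 39:A/G (Ti).
Of the 8 differences, 4 transitions and 4 transversions over 41 sites: P = 4/41 = 0.097561, Q = 4/41 = 0.097561.
d = −0.5·ln(0.707317) − 0.25·ln(0.804878) = −0.5·(-0.346276) − 0.25·(-0.217065) = 0.2274.

0.2274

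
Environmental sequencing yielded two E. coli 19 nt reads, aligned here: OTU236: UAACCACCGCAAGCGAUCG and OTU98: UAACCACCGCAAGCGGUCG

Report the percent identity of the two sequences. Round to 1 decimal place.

Differing sites — 16:A/G.
18 of the 19 sites match, so the percent identity is 18/19 × 100 = 94.7%.

94.7%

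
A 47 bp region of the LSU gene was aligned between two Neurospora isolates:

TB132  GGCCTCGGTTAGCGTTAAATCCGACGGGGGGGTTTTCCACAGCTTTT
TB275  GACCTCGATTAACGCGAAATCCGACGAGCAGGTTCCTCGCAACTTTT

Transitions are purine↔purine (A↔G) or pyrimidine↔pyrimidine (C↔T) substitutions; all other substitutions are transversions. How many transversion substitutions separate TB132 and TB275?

2

Differing sites — 2:G/A (Ti); 8:G/A (Ti); 12:G/A (Ti); 15:T/C (Ti); 16:T/G (Tv); 27:G/A (Ti); 29:G/C (Tv); 30:G/A (Ti); 35:T/C (Ti); 36:T/C (Ti); 37:C/T (Ti); 39:A/G (Ti); 42:G/A (Ti).
Of the 13 differences, 11 transitions and 2 transversions, so the answer is 2.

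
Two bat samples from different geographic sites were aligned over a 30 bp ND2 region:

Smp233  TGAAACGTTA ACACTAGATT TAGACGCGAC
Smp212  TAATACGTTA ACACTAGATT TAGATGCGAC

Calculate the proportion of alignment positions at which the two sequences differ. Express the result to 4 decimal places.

Mismatches occur at site 2 (G→A), site 4 (A→T), site 25 (C→T).
There are 3 differences over 30 sites, so p = 3/30 = 0.1000.

0.1000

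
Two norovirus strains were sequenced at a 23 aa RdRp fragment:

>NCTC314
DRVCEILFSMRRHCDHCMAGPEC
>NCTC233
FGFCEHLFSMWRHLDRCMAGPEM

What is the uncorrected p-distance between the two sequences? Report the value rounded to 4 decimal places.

0.3478

Differing sites — 1:D/F; 2:R/G; 3:V/F; 6:I/H; 11:R/W; 14:C/L; 16:H/R; 23:C/M.
There are 8 differences over 23 sites, so p = 8/23 = 0.3478.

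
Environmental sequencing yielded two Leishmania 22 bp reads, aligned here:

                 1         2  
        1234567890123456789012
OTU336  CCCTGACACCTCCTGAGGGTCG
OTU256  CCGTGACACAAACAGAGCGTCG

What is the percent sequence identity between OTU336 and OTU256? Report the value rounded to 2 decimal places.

Mismatches occur at site 3 (C/G), site 10 (C/A), site 11 (T/A), site 12 (C/A), site 14 (T/A), site 18 (G/C).
16 of the 22 sites match, so the percent identity is 16/22 × 100 = 72.73%.

72.73%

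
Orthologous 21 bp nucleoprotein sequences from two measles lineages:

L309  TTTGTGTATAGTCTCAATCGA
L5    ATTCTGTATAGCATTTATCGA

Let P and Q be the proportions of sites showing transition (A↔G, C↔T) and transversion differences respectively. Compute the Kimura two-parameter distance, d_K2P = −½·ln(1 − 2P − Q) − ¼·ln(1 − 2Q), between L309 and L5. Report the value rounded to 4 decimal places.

The sequences differ at positions 1 (T/A, transversion), 4 (G/C, transversion), 12 (T/C, transition), 13 (C/A, transversion), 15 (C/T, transition), 16 (A/T, transversion).
Of the 6 differences, 2 transitions and 4 transversions over 21 sites: P = 2/21 = 0.095238, Q = 4/21 = 0.190476.
d = −0.5·ln(0.619048) − 0.25·ln(0.619048) = −0.5·(-0.479572) − 0.25·(-0.479572) = 0.3597.

0.3597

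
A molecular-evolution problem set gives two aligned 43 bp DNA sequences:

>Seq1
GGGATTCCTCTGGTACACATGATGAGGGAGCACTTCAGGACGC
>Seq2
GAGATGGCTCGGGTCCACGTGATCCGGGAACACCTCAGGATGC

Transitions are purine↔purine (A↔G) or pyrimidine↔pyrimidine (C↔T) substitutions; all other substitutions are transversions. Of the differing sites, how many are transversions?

6

Differing sites — 2:G/A (Ti); 6:T/G (Tv); 7:C/G (Tv); 11:T/G (Tv); 15:A/C (Tv); 19:A/G (Ti); 24:G/C (Tv); 25:A/C (Tv); 30:G/A (Ti); 34:T/C (Ti); 41:C/T (Ti).
Of the 11 differences, 5 transitions and 6 transversions, so the answer is 6.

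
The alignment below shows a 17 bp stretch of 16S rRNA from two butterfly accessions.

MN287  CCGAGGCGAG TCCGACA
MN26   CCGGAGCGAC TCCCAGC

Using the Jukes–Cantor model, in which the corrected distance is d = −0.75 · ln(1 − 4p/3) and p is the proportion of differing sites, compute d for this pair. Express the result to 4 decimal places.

0.4770

Differing sites — 4:A/G; 5:G/A; 10:G/C; 14:G/C; 16:C/G; 17:A/C.
p = 6/17 = 0.352941.
d = −0.75 · ln(1 − (4/3)·0.352941) = −0.75 · ln(0.529412) = −0.75 · (-0.635988) = 0.4770.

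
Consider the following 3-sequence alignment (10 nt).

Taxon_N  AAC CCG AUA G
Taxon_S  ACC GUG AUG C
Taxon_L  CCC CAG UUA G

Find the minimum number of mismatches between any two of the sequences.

Pairwise Hamming distances:
  Taxon_N vs Taxon_S: 5
  Taxon_N vs Taxon_L: 4
  Taxon_S vs Taxon_L: 6
The smallest is 4, between Taxon_N and Taxon_L.

4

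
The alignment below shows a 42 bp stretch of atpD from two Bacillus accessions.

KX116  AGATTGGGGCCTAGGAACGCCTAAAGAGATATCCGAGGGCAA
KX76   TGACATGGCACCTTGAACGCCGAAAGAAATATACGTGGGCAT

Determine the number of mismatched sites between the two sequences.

14

The sequences differ at positions 1 (A/T), 4 (T/C), 5 (T/A), 6 (G/T), 9 (G/C), 10 (C/A), 12 (T/C), 13 (A/T), 14 (G/T), 22 (T/G), 28 (G/A), 33 (C/A), 36 (A/T), 42 (A/T).
That gives 14 mismatches out of 42 aligned sites, so the Hamming distance is 14.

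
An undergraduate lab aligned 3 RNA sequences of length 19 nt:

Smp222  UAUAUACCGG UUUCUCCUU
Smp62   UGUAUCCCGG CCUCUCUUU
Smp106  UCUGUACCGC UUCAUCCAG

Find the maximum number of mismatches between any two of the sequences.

Pairwise Hamming distances:
  Smp222 vs Smp62: 5
  Smp222 vs Smp106: 7
  Smp62 vs Smp106: 11
The largest is 11, between Smp62 and Smp106.

11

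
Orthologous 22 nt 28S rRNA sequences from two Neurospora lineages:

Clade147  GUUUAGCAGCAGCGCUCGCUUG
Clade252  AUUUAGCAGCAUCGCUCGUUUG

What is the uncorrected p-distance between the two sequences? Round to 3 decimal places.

0.136

Differing sites — 1:G/A; 12:G/U; 19:C/U.
There are 3 differences over 22 sites, so p = 3/22 = 0.136.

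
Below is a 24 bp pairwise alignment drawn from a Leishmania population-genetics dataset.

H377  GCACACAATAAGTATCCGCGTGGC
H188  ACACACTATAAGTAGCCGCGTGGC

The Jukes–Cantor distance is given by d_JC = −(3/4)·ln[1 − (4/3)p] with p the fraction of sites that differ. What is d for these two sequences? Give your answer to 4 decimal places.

Mismatches occur at site 1 (G↔A), site 7 (A↔T), site 15 (T↔G).
p = 3/24 = 0.125000.
d = −0.75 · ln(1 − (4/3)·0.125000) = −0.75 · ln(0.833333) = −0.75 · (-0.182322) = 0.1367.

0.1367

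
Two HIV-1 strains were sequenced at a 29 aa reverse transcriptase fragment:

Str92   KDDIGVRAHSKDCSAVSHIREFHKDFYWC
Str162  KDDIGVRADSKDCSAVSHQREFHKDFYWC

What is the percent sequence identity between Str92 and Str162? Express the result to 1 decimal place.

93.1%

The sequences differ at positions 9 (H/D), 19 (I/Q).
27 of the 29 sites match, so the percent identity is 27/29 × 100 = 93.1%.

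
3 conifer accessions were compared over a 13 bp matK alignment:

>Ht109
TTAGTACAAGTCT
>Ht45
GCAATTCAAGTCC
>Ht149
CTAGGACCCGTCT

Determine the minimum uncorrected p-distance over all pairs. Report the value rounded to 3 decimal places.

0.308

Pairwise Hamming distances:
  Ht109 vs Ht45: 5
  Ht109 vs Ht149: 4
  Ht45 vs Ht149: 8
The smallest is 4 mismatches, between Ht109 and Ht149; p = 4/13 = 0.308.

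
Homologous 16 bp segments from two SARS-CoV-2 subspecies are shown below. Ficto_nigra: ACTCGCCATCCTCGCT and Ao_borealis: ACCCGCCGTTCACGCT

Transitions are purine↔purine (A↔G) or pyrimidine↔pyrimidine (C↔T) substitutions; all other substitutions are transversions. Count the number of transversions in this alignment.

1

The sequences differ at positions 3 (T/C, transition), 8 (A/G, transition), 10 (C/T, transition), 12 (T/A, transversion).
Of the 4 differences, 3 transitions and 1 transversion, so the answer is 1.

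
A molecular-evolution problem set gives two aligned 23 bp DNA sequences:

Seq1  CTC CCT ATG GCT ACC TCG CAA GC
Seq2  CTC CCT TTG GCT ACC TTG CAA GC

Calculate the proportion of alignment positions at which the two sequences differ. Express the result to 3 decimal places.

Differing sites — 7:A/T; 17:C/T.
There are 2 differences over 23 sites, so p = 2/23 = 0.087.

0.087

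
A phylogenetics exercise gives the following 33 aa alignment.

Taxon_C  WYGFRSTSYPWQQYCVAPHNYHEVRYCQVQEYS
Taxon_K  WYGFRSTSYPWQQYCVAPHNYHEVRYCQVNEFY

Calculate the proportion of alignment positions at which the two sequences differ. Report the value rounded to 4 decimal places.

0.0909

Mismatches occur at site 30 (Q↔N), site 32 (Y↔F), site 33 (S↔Y).
There are 3 differences over 33 sites, so p = 3/33 = 0.0909.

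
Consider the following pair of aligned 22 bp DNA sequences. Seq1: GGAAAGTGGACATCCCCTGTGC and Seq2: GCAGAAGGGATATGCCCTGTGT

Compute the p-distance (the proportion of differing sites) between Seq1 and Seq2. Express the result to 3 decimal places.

0.318

Differing sites — 2:G/C; 4:A/G; 6:G/A; 7:T/G; 11:C/T; 14:C/G; 22:C/T.
There are 7 differences over 22 sites, so p = 7/22 = 0.318.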